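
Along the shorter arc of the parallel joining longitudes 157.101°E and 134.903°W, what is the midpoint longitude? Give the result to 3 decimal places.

Signed shortest Δλ from +157.101° to -134.903° is +67.996°.
Midpoint longitude = +157.101° + (+67.996°)/2 = +157.101° + 33.998° = +191.099°.
Normalise into (−180°, 180°]: -168.901°.
(The naïve average (+157.101 + -134.903)/2 = 11.099° is on the wrong side of the globe.)

168.901°W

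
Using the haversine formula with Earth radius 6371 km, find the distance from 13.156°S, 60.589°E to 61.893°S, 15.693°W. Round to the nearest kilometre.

8002 km

Δλ = -15.693 − 60.589 = -76.282°.
Δφ = -61.893 − -13.156 = -48.737°.
a = sin²(Δφ/2) + cos φ₁ · cos φ₂ · sin²(Δλ/2) = 0.345224.
c = 2·atan2(√a, √(1−a)) = 1.25607 rad → d = 6371·c ≈ 8002.45 km.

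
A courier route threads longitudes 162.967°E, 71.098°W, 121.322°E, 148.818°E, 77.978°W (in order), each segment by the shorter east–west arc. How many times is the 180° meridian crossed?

Leg 1: +162.967° → -71.098°, shortest Δλ = 125.935° (east) — crosses 180°.
Leg 2: -71.098° → +121.322°, shortest Δλ = -167.58° (west) — crosses 180°.
Leg 3: +121.322° → +148.818°, shortest Δλ = 27.496° (east) — does not cross 180°.
Leg 4: +148.818° → -77.978°, shortest Δλ = 133.204° (east) — crosses 180°.
Total crossings: 3.

3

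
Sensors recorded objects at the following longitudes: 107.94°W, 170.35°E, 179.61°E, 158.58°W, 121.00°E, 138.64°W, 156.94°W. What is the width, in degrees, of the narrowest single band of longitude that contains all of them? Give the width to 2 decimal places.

131.06°

Sort the longitudes: -158.58°, -156.94°, -138.64°, -107.94°, +121.00°, +170.35°, +179.61°.
Eastward gaps between consecutive values (wrapping around): 1.64°, 18.30°, 30.70°, 228.94°, 49.35°, 9.26°, 21.81°.
Largest gap = 228.94° ⇒ minimal covering band is its complement: 360° − 228.94° = 131.06°.
Band runs from +121.00° eastward to -107.94°, crossing the antimeridian.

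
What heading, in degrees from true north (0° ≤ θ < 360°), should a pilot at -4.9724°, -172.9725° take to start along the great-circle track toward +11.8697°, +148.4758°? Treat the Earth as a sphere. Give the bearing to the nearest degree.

294°

Δλ = 148.4758 − -172.9725 = 321.4483°; wrapped into (−180°, 180°]: -38.5517°.
θ = atan2( sin Δλ · cos φ₂ , cos φ₁ · sin φ₂ − sin φ₁ · cos φ₂ · cos Δλ )
  = atan2(-0.60989, 0.27125) = -66.023° → normalised to [0°, 360°): 293.977°.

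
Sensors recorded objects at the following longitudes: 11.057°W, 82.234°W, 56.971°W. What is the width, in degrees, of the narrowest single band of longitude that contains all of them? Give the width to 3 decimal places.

71.177°

Sort the longitudes: -82.234°, -56.971°, -11.057°.
Eastward gaps between consecutive values (wrapping around): 25.263°, 45.914°, 288.823°.
Largest gap = 288.823° ⇒ minimal covering band is its complement: 360° − 288.823° = 71.177°.
Band runs from -82.234° eastward to -11.057°.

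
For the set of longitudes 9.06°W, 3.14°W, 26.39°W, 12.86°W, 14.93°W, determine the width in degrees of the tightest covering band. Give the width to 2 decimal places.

23.25°

Sort the longitudes: -26.39°, -14.93°, -12.86°, -9.06°, -3.14°.
Eastward gaps between consecutive values (wrapping around): 11.46°, 2.07°, 3.80°, 5.92°, 336.75°.
Largest gap = 336.75° ⇒ minimal covering band is its complement: 360° − 336.75° = 23.25°.
Band runs from -26.39° eastward to -3.14°.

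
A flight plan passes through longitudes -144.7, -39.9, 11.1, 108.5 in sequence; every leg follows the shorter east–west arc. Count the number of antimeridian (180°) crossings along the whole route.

0

Leg 1: -144.7° → -39.9°, shortest Δλ = 104.8° (east) — does not cross 180°.
Leg 2: -39.9° → +11.1°, shortest Δλ = 51.0° (east) — does not cross 180°.
Leg 3: +11.1° → +108.5°, shortest Δλ = 97.4° (east) — does not cross 180°.
Total crossings: 0.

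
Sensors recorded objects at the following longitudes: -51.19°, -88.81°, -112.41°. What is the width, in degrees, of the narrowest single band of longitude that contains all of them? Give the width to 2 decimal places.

Sort the longitudes: -112.41°, -88.81°, -51.19°.
Eastward gaps between consecutive values (wrapping around): 23.60°, 37.62°, 298.78°.
Largest gap = 298.78° ⇒ minimal covering band is its complement: 360° − 298.78° = 61.22°.
Band runs from -112.41° eastward to -51.19°.

61.22°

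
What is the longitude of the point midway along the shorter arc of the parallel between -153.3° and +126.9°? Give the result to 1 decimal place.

Signed shortest Δλ from -153.3° to +126.9° is -79.8°.
Midpoint longitude = -153.3° + (-79.8°)/2 = -153.3° − 39.9° = -193.2°.
Normalise into (−180°, 180°]: +166.8°.
(The naïve average (-153.3 + +126.9)/2 = -13.2° is on the wrong side of the globe.)

+166.8°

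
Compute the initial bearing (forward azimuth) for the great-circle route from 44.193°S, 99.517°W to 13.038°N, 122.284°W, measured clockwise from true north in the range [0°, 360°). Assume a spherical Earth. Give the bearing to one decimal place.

Δλ = -122.284 − -99.517 = -22.767°.
θ = atan2( sin Δλ · cos φ₂ , cos φ₁ · sin φ₂ − sin φ₁ · cos φ₂ · cos Δλ )
  = atan2(-0.37701, 0.78795) = -25.570° → normalised to [0°, 360°): 334.430°.

334.4°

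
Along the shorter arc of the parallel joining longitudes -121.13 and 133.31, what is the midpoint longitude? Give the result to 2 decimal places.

-173.91°

Signed shortest Δλ from -121.13° to +133.31° is -105.56°.
Midpoint longitude = -121.13° + (-105.56°)/2 = -121.13° − 52.78° = -173.91°.
(The naïve average (-121.13 + +133.31)/2 = 6.09° is on the wrong side of the globe.)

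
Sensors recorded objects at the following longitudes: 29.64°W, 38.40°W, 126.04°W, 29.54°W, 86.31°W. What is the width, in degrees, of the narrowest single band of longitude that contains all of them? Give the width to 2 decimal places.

Sort the longitudes: -126.04°, -86.31°, -38.40°, -29.64°, -29.54°.
Eastward gaps between consecutive values (wrapping around): 39.73°, 47.91°, 8.76°, 0.10°, 263.50°.
Largest gap = 263.50° ⇒ minimal covering band is its complement: 360° − 263.50° = 96.50°.
Band runs from -126.04° eastward to -29.54°.

96.50°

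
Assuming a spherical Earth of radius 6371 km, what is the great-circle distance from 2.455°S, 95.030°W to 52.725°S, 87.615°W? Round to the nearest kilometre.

Δλ = -87.615 − -95.030 = 7.415°.
Δφ = -52.725 − -2.455 = -50.270°.
a = sin²(Δφ/2) + cos φ₁ · cos φ₂ · sin²(Δλ/2) = 0.182945.
c = 2·atan2(√a, √(1−a)) = 0.88394 rad → d = 6371·c ≈ 5631.57 km.

5632 km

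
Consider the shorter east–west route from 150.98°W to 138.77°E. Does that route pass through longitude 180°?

Naïve |138.77 − -150.98| = 289.75° > 180°, so the shorter arc goes the other way round — across 180°.
Signed shortest Δλ = ((138.77 − -150.98 + 180) mod 360) − 180 = -70.25°.
Going west by 70.25° from -150.98° passes through 180° before reaching +138.77°.

Yes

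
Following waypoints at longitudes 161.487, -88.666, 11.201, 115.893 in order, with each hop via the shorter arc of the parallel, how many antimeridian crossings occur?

1

Leg 1: +161.487° → -88.666°, shortest Δλ = 109.847° (east) — crosses 180°.
Leg 2: -88.666° → +11.201°, shortest Δλ = 99.867° (east) — does not cross 180°.
Leg 3: +11.201° → +115.893°, shortest Δλ = 104.692° (east) — does not cross 180°.
Total crossings: 1.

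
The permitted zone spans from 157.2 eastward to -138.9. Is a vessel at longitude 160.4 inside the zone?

Band width going east from +157.2° to -138.9°: ((-138.9 − 157.2) mod 360) = 63.9°.
Offset of +160.4° east of the west edge: ((160.4 − 157.2) mod 360) = 3.2°.
3.2° ≤ 63.9° ⇒ inside.

Yes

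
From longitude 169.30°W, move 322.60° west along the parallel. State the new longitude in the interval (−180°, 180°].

Start at -169.30°; shift −322.60° → -491.90°.
-491.90° lies outside (−180°, 180°]; add 360° → -131.90°.

131.90°W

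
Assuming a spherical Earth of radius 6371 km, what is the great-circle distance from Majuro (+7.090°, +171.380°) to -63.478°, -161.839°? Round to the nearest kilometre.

8165 km

Δλ = -161.839 − 171.380 = -333.219°; wrapped into (−180°, 180°]: 26.781°.
Δφ = -63.478 − 7.090 = -70.568°.
a = sin²(Δφ/2) + cos φ₁ · cos φ₂ · sin²(Δλ/2) = 0.357422.
c = 2·atan2(√a, √(1−a)) = 1.28163 rad → d = 6371·c ≈ 8165.25 km.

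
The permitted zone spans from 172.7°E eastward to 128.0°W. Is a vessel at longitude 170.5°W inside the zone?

Yes

Band width going east from +172.7° to -128.0°: ((-128.0 − 172.7) mod 360) = 59.3°.
Offset of -170.5° east of the west edge: ((-170.5 − 172.7) mod 360) = 16.8°.
16.8° ≤ 59.3° ⇒ inside.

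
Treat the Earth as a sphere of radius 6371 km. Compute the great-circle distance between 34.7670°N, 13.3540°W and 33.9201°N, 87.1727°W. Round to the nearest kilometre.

Δλ = -87.1727 − -13.3540 = -73.8187°.
Δφ = 33.9201 − 34.7670 = -0.8469°.
a = sin²(Δφ/2) + cos φ₁ · cos φ₂ · sin²(Δλ/2) = 0.245909.
c = 2·atan2(√a, √(1−a)) = 1.03772 rad → d = 6371·c ≈ 6611.33 km.

6611 km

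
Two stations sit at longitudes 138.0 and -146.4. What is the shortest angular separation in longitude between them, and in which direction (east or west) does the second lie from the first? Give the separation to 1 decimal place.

Raw difference: -146.4 − 138.0 = -284.4°.
Normalise into (−180°, 180°]: -284.4° + 360° = 75.6°.
Positive ⇒ the second point lies to the east; separation 75.6°.

75.6° east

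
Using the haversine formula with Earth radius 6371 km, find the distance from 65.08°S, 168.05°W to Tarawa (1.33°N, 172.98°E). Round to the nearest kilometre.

Δλ = 172.98 − -168.05 = 341.03°; wrapped into (−180°, 180°]: -18.97°.
Δφ = 1.33 − -65.08 = 66.41°.
a = sin²(Δφ/2) + cos φ₁ · cos φ₂ · sin²(Δλ/2) = 0.311344.
c = 2·atan2(√a, √(1−a)) = 1.18391 rad → d = 6371·c ≈ 7542.66 km.

7543 km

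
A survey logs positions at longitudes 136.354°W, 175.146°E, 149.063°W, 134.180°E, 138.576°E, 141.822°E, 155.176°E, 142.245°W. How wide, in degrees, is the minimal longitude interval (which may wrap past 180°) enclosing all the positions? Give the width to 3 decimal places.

Sort the longitudes: -149.063°, -142.245°, -136.354°, +134.180°, +138.576°, +141.822°, +155.176°, +175.146°.
Eastward gaps between consecutive values (wrapping around): 6.818°, 5.891°, 270.534°, 4.396°, 3.246°, 13.354°, 19.970°, 35.791°.
Largest gap = 270.534° ⇒ minimal covering band is its complement: 360° − 270.534° = 89.466°.
Band runs from +134.180° eastward to -136.354°, crossing the antimeridian.

89.466°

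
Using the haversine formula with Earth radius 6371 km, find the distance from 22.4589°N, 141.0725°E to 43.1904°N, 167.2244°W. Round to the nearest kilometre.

5252 km

Δλ = -167.2244 − 141.0725 = -308.2969°; wrapped into (−180°, 180°]: 51.7031°.
Δφ = 43.1904 − 22.4589 = 20.7315°.
a = sin²(Δφ/2) + cos φ₁ · cos φ₂ · sin²(Δλ/2) = 0.160483.
c = 2·atan2(√a, √(1−a)) = 0.82435 rad → d = 6371·c ≈ 5251.94 km.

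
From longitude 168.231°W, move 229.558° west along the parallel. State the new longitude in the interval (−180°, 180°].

37.789°W

Start at -168.231°; shift −229.558° → -397.789°.
-397.789° lies outside (−180°, 180°]; add 360° → -37.789°.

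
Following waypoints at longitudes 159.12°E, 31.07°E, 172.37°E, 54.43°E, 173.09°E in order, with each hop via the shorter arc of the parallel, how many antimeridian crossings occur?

0

Leg 1: +159.12° → +31.07°, shortest Δλ = -128.05° (west) — does not cross 180°.
Leg 2: +31.07° → +172.37°, shortest Δλ = 141.3° (east) — does not cross 180°.
Leg 3: +172.37° → +54.43°, shortest Δλ = -117.94° (west) — does not cross 180°.
Leg 4: +54.43° → +173.09°, shortest Δλ = 118.66° (east) — does not cross 180°.
Total crossings: 0.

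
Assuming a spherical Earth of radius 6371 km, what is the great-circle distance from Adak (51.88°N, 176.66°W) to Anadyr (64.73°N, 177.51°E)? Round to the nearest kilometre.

Δλ = 177.51 − -176.66 = 354.17°; wrapped into (−180°, 180°]: -5.83°.
Δφ = 64.73 − 51.88 = 12.85°.
a = sin²(Δφ/2) + cos φ₁ · cos φ₂ · sin²(Δλ/2) = 0.013204.
c = 2·atan2(√a, √(1−a)) = 0.23032 rad → d = 6371·c ≈ 1467.39 km.

1467 km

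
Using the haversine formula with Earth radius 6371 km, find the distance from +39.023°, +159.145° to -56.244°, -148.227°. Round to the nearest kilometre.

11693 km

Δλ = -148.227 − 159.145 = -307.372°; wrapped into (−180°, 180°]: 52.628°.
Δφ = -56.244 − 39.023 = -95.267°.
a = sin²(Δφ/2) + cos φ₁ · cos φ₂ · sin²(Δλ/2) = 0.630728.
c = 2·atan2(√a, √(1−a)) = 1.83533 rad → d = 6371·c ≈ 11692.86 km.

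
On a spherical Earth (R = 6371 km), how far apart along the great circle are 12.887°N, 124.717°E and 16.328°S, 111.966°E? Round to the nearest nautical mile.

1910 nmi

Δλ = 111.966 − 124.717 = -12.751°.
Δφ = -16.328 − 12.887 = -29.215°.
a = sin²(Δφ/2) + cos φ₁ · cos φ₂ · sin²(Δλ/2) = 0.075138.
c = 2·atan2(√a, √(1−a)) = 0.55534 rad → d = 6371·c ≈ 3538.04 km ≈ 1910.39 nmi.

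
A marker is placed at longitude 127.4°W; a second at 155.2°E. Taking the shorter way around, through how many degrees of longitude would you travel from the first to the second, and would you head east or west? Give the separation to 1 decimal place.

77.4° west

Raw difference: 155.2 − -127.4 = 282.6°.
Normalise into (−180°, 180°]: 282.6° − 360° = -77.4°.
Negative ⇒ the second point lies to the west; separation 77.4°.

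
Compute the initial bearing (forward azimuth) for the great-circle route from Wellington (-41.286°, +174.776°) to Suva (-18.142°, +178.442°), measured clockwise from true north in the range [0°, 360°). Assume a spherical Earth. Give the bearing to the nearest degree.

Δλ = 178.442 − 174.776 = 3.666°.
θ = atan2( sin Δλ · cos φ₂ , cos φ₁ · sin φ₂ − sin φ₁ · cos φ₂ · cos Δλ )
  = atan2(0.06076, 0.39176) = 8.816° → normalised to [0°, 360°): 8.816°.

9°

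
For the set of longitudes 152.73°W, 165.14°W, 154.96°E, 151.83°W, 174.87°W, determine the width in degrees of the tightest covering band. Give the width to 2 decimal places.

Sort the longitudes: -174.87°, -165.14°, -152.73°, -151.83°, +154.96°.
Eastward gaps between consecutive values (wrapping around): 9.73°, 12.41°, 0.90°, 306.79°, 30.17°.
Largest gap = 306.79° ⇒ minimal covering band is its complement: 360° − 306.79° = 53.21°.
Band runs from +154.96° eastward to -151.83°, crossing the antimeridian.

53.21°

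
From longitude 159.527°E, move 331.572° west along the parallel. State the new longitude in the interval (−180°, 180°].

Start at +159.527°; shift −331.572° → -172.045°.
-172.045° already lies in (−180°, 180°].

172.045°W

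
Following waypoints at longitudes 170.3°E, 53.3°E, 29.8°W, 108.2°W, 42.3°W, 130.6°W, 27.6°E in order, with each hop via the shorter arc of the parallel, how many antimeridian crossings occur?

Leg 1: +170.3° → +53.3°, shortest Δλ = -117.0° (west) — does not cross 180°.
Leg 2: +53.3° → -29.8°, shortest Δλ = -83.1° (west) — does not cross 180°.
Leg 3: -29.8° → -108.2°, shortest Δλ = -78.4° (west) — does not cross 180°.
Leg 4: -108.2° → -42.3°, shortest Δλ = 65.9° (east) — does not cross 180°.
Leg 5: -42.3° → -130.6°, shortest Δλ = -88.3° (west) — does not cross 180°.
Leg 6: -130.6° → +27.6°, shortest Δλ = 158.2° (east) — does not cross 180°.
Total crossings: 0.

0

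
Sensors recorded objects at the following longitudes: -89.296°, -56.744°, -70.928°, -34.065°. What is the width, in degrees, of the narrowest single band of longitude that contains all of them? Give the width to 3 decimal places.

Sort the longitudes: -89.296°, -70.928°, -56.744°, -34.065°.
Eastward gaps between consecutive values (wrapping around): 18.368°, 14.184°, 22.679°, 304.769°.
Largest gap = 304.769° ⇒ minimal covering band is its complement: 360° − 304.769° = 55.231°.
Band runs from -89.296° eastward to -34.065°.

55.231°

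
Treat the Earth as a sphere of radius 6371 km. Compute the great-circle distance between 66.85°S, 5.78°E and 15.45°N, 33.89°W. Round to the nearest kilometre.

Δλ = -33.89 − 5.78 = -39.67°.
Δφ = 15.45 − -66.85 = 82.30°.
a = sin²(Δφ/2) + cos φ₁ · cos φ₂ · sin²(Δλ/2) = 0.476635.
c = 2·atan2(√a, √(1−a)) = 1.52405 rad → d = 6371·c ≈ 9709.71 km.

9710 km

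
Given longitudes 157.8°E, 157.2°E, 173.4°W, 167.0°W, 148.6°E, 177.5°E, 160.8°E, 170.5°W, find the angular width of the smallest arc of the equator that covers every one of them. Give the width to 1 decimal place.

Sort the longitudes: -173.4°, -170.5°, -167.0°, +148.6°, +157.2°, +157.8°, +160.8°, +177.5°.
Eastward gaps between consecutive values (wrapping around): 2.9°, 3.5°, 315.6°, 8.6°, 0.6°, 3.0°, 16.7°, 9.1°.
Largest gap = 315.6° ⇒ minimal covering band is its complement: 360° − 315.6° = 44.4°.
Band runs from +148.6° eastward to -167.0°, crossing the antimeridian.

44.4°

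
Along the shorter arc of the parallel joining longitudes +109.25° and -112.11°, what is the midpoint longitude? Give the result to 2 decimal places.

+178.57°

Signed shortest Δλ from +109.25° to -112.11° is +138.64°.
Midpoint longitude = +109.25° + (+138.64°)/2 = +109.25° + 69.32° = +178.57°.
(The naïve average (+109.25 + -112.11)/2 = -1.43° is on the wrong side of the globe.)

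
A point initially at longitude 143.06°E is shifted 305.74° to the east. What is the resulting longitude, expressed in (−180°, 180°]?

Start at +143.06°; shift +305.74° → +448.80°.
+448.80° lies outside (−180°, 180°]; subtract 360° → +88.80°.

88.80°E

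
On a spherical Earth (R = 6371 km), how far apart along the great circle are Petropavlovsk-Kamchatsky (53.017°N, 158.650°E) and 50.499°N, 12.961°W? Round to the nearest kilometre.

8478 km

Δλ = -12.961 − 158.650 = -171.611°.
Δφ = 50.499 − 53.017 = -2.518°.
a = sin²(Δφ/2) + cos φ₁ · cos φ₂ · sin²(Δλ/2) = 0.381094.
c = 2·atan2(√a, √(1−a)) = 1.33068 rad → d = 6371·c ≈ 8477.79 km.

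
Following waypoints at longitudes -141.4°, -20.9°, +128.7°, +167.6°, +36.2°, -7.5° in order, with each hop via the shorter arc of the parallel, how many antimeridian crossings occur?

Leg 1: -141.4° → -20.9°, shortest Δλ = 120.5° (east) — does not cross 180°.
Leg 2: -20.9° → +128.7°, shortest Δλ = 149.6° (east) — does not cross 180°.
Leg 3: +128.7° → +167.6°, shortest Δλ = 38.9° (east) — does not cross 180°.
Leg 4: +167.6° → +36.2°, shortest Δλ = -131.4° (west) — does not cross 180°.
Leg 5: +36.2° → -7.5°, shortest Δλ = -43.7° (west) — does not cross 180°.
Total crossings: 0.

0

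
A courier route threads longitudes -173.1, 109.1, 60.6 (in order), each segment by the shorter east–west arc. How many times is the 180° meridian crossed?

Leg 1: -173.1° → +109.1°, shortest Δλ = -77.8° (west) — crosses 180°.
Leg 2: +109.1° → +60.6°, shortest Δλ = -48.5° (west) — does not cross 180°.
Total crossings: 1.

1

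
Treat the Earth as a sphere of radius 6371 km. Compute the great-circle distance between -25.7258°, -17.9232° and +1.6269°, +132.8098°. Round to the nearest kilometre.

15893 km

Δλ = 132.8098 − -17.9232 = 150.7330°.
Δφ = 1.6269 − -25.7258 = 27.3527°.
a = sin²(Δφ/2) + cos φ₁ · cos φ₂ · sin²(Δλ/2) = 0.898946.
c = 2·atan2(√a, √(1−a)) = 2.49459 rad → d = 6371·c ≈ 15893.01 km.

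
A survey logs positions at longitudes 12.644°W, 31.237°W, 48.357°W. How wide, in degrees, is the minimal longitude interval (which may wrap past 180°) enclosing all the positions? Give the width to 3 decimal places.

Sort the longitudes: -48.357°, -31.237°, -12.644°.
Eastward gaps between consecutive values (wrapping around): 17.120°, 18.593°, 324.287°.
Largest gap = 324.287° ⇒ minimal covering band is its complement: 360° − 324.287° = 35.713°.
Band runs from -48.357° eastward to -12.644°.

35.713°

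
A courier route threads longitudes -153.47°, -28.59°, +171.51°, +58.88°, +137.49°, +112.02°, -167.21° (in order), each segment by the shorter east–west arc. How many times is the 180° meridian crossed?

Leg 1: -153.47° → -28.59°, shortest Δλ = 124.88° (east) — does not cross 180°.
Leg 2: -28.59° → +171.51°, shortest Δλ = -159.9° (west) — crosses 180°.
Leg 3: +171.51° → +58.88°, shortest Δλ = -112.63° (west) — does not cross 180°.
Leg 4: +58.88° → +137.49°, shortest Δλ = 78.61° (east) — does not cross 180°.
Leg 5: +137.49° → +112.02°, shortest Δλ = -25.47° (west) — does not cross 180°.
Leg 6: +112.02° → -167.21°, shortest Δλ = 80.77° (east) — crosses 180°.
Total crossings: 2.

2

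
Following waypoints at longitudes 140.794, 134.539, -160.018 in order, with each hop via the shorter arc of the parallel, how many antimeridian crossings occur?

1

Leg 1: +140.794° → +134.539°, shortest Δλ = -6.255° (west) — does not cross 180°.
Leg 2: +134.539° → -160.018°, shortest Δλ = 65.443° (east) — crosses 180°.
Total crossings: 1.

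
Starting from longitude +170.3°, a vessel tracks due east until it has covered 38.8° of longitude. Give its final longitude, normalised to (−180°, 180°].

-150.9°

Start at +170.3°; shift +38.8° → +209.1°.
+209.1° lies outside (−180°, 180°]; subtract 360° → -150.9°.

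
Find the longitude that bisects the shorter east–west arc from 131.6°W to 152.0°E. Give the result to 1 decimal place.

Signed shortest Δλ from -131.6° to +152.0° is -76.4°.
Midpoint longitude = -131.6° + (-76.4°)/2 = -131.6° − 38.2° = -169.8°.
(The naïve average (-131.6 + +152.0)/2 = 10.2° is on the wrong side of the globe.)

169.8°W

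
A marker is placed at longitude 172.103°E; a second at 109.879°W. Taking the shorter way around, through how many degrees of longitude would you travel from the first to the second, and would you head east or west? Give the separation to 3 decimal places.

78.018° east

Raw difference: -109.879 − 172.103 = -281.982°.
Normalise into (−180°, 180°]: -281.982° + 360° = 78.018°.
Positive ⇒ the second point lies to the east; separation 78.018°.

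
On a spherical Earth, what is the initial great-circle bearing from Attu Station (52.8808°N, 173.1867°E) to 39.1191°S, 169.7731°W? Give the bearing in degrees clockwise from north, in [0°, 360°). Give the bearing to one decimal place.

166.8°

Δλ = -169.7731 − 173.1867 = -342.9598°; wrapped into (−180°, 180°]: 17.0402°.
θ = atan2( sin Δλ · cos φ₂ , cos φ₁ · sin φ₂ − sin φ₁ · cos φ₂ · cos Δλ )
  = atan2(0.22735, -0.97223) = 166.838° → normalised to [0°, 360°): 166.838°.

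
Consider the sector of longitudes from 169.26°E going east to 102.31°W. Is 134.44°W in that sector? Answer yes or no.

Yes

Band width going east from +169.26° to -102.31°: ((-102.31 − 169.26) mod 360) = 88.43°.
Offset of -134.44° east of the west edge: ((-134.44 − 169.26) mod 360) = 56.30°.
56.30° ≤ 88.43° ⇒ inside.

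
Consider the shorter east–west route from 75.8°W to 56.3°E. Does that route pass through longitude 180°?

No

Signed shortest Δλ = ((56.3 − -75.8 + 180) mod 360) − 180 = 132.1°.
Going east by 132.1° from -75.8° reaches +56.3° without touching 180°.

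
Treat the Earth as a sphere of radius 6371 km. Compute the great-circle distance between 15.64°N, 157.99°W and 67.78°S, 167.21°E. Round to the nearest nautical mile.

Δλ = 167.21 − -157.99 = 325.20°; wrapped into (−180°, 180°]: -34.80°.
Δφ = -67.78 − 15.64 = -83.42°.
a = sin²(Δφ/2) + cos φ₁ · cos φ₂ · sin²(Δλ/2) = 0.475270.
c = 2·atan2(√a, √(1−a)) = 1.52132 rad → d = 6371·c ≈ 9692.31 km ≈ 5233.43 nmi.

5233 nmi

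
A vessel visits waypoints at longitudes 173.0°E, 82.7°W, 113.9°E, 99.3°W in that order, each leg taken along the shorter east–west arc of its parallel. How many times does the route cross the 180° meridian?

Leg 1: +173.0° → -82.7°, shortest Δλ = 104.3° (east) — crosses 180°.
Leg 2: -82.7° → +113.9°, shortest Δλ = -163.4° (west) — crosses 180°.
Leg 3: +113.9° → -99.3°, shortest Δλ = 146.8° (east) — crosses 180°.
Total crossings: 3.

3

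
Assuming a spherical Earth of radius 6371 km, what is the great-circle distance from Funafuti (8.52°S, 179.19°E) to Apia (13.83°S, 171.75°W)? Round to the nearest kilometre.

Δλ = -171.75 − 179.19 = -350.94°; wrapped into (−180°, 180°]: 9.06°.
Δφ = -13.83 − -8.52 = -5.31°.
a = sin²(Δφ/2) + cos φ₁ · cos φ₂ · sin²(Δλ/2) = 0.008136.
c = 2·atan2(√a, √(1−a)) = 0.18065 rad → d = 6371·c ≈ 1150.89 km.

1151 km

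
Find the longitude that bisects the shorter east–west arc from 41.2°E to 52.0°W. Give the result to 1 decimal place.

5.4°W

Signed shortest Δλ from +41.2° to -52.0° is -93.2°.
Midpoint longitude = +41.2° + (-93.2°)/2 = +41.2° − 46.6° = -5.4°.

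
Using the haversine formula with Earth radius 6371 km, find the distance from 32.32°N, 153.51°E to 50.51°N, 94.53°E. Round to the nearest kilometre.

Δλ = 94.53 − 153.51 = -58.98°.
Δφ = 50.51 − 32.32 = 18.19°.
a = sin²(Δφ/2) + cos φ₁ · cos φ₂ · sin²(Δλ/2) = 0.155220.
c = 2·atan2(√a, √(1−a)) = 0.80992 rad → d = 6371·c ≈ 5159.98 km.

5160 km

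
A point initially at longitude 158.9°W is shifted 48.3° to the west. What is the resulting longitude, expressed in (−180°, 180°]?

Start at -158.9°; shift −48.3° → -207.2°.
-207.2° lies outside (−180°, 180°]; add 360° → +152.8°.

152.8°E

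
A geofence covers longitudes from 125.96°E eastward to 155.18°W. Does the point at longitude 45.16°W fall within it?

No

Band width going east from +125.96° to -155.18°: ((-155.18 − 125.96) mod 360) = 78.86°.
Offset of -45.16° east of the west edge: ((-45.16 − 125.96) mod 360) = 188.88°.
188.88° > 78.86° ⇒ outside.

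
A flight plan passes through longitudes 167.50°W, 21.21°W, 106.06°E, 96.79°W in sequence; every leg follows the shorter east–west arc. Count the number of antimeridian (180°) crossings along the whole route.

1

Leg 1: -167.50° → -21.21°, shortest Δλ = 146.29° (east) — does not cross 180°.
Leg 2: -21.21° → +106.06°, shortest Δλ = 127.27° (east) — does not cross 180°.
Leg 3: +106.06° → -96.79°, shortest Δλ = 157.15° (east) — crosses 180°.
Total crossings: 1.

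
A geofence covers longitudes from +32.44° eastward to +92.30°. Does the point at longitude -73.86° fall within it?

Band width going east from +32.44° to +92.30°: ((92.30 − 32.44) mod 360) = 59.86°.
Offset of -73.86° east of the west edge: ((-73.86 − 32.44) mod 360) = 253.70°.
253.70° > 59.86° ⇒ outside.

No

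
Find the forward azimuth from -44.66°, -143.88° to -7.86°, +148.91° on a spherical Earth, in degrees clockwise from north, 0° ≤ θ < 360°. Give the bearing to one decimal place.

280.7°

Δλ = 148.91 − -143.88 = 292.79°; wrapped into (−180°, 180°]: -67.21°.
θ = atan2( sin Δλ · cos φ₂ , cos φ₁ · sin φ₂ − sin φ₁ · cos φ₂ · cos Δλ )
  = atan2(-0.91327, 0.17244) = -79.307° → normalised to [0°, 360°): 280.693°.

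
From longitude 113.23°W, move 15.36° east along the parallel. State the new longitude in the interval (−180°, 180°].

97.87°W

Start at -113.23°; shift +15.36° → -97.87°.
-97.87° already lies in (−180°, 180°].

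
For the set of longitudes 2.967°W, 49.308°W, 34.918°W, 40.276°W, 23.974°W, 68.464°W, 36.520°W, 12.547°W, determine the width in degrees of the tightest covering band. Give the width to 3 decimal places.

Sort the longitudes: -68.464°, -49.308°, -40.276°, -36.520°, -34.918°, -23.974°, -12.547°, -2.967°.
Eastward gaps between consecutive values (wrapping around): 19.156°, 9.032°, 3.756°, 1.602°, 10.944°, 11.427°, 9.580°, 294.503°.
Largest gap = 294.503° ⇒ minimal covering band is its complement: 360° − 294.503° = 65.497°.
Band runs from -68.464° eastward to -2.967°.

65.497°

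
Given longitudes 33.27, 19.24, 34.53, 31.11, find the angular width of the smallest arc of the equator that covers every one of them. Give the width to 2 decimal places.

15.29°

Sort the longitudes: +19.24°, +31.11°, +33.27°, +34.53°.
Eastward gaps between consecutive values (wrapping around): 11.87°, 2.16°, 1.26°, 344.71°.
Largest gap = 344.71° ⇒ minimal covering band is its complement: 360° − 344.71° = 15.29°.
Band runs from +19.24° eastward to +34.53°.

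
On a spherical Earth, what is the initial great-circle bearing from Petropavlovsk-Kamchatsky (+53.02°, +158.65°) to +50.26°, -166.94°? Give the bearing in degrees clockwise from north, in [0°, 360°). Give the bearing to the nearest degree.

Δλ = -166.94 − 158.65 = -325.59°; wrapped into (−180°, 180°]: 34.41°.
θ = atan2( sin Δλ · cos φ₂ , cos φ₁ · sin φ₂ − sin φ₁ · cos φ₂ · cos Δλ )
  = atan2(0.36128, 0.04121) = 83.492° → normalised to [0°, 360°): 83.492°.

83°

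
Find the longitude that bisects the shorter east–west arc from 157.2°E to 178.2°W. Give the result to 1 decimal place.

Signed shortest Δλ from +157.2° to -178.2° is +24.6°.
Midpoint longitude = +157.2° + (+24.6°)/2 = +157.2° + 12.3° = +169.5°.
(The naïve average (+157.2 + -178.2)/2 = -10.5° is on the wrong side of the globe.)

169.5°E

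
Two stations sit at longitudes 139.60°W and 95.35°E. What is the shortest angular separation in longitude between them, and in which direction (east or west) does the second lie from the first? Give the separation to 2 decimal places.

Raw difference: 95.35 − -139.60 = 234.95°.
Normalise into (−180°, 180°]: 234.95° − 360° = -125.05°.
Negative ⇒ the second point lies to the west; separation 125.05°.

125.05° west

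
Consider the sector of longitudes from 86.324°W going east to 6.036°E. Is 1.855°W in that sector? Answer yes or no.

Band width going east from -86.324° to +6.036°: ((6.036 − -86.324) mod 360) = 92.360°.
Offset of -1.855° east of the west edge: ((-1.855 − -86.324) mod 360) = 84.469°.
84.469° ≤ 92.360° ⇒ inside.

Yes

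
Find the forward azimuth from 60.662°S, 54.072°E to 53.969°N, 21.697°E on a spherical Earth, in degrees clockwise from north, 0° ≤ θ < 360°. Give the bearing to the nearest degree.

339°

Δλ = 21.697 − 54.072 = -32.375°.
θ = atan2( sin Δλ · cos φ₂ , cos φ₁ · sin φ₂ − sin φ₁ · cos φ₂ · cos Δλ )
  = atan2(-0.31497, 0.82931) = -20.797° → normalised to [0°, 360°): 339.203°.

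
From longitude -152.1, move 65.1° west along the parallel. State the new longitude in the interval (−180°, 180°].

+142.8°

Start at -152.1°; shift −65.1° → -217.2°.
-217.2° lies outside (−180°, 180°]; add 360° → +142.8°.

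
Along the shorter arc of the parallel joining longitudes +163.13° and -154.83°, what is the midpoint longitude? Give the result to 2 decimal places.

-175.85°

Signed shortest Δλ from +163.13° to -154.83° is +42.04°.
Midpoint longitude = +163.13° + (+42.04°)/2 = +163.13° + 21.02° = +184.15°.
Normalise into (−180°, 180°]: -175.85°.
(The naïve average (+163.13 + -154.83)/2 = 4.15° is on the wrong side of the globe.)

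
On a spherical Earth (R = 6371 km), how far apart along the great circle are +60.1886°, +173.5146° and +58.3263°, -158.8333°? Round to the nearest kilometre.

1573 km

Δλ = -158.8333 − 173.5146 = -332.3479°; wrapped into (−180°, 180°]: 27.6521°.
Δφ = 58.3263 − 60.1886 = -1.8623°.
a = sin²(Δφ/2) + cos φ₁ · cos φ₂ · sin²(Δλ/2) = 0.015172.
c = 2·atan2(√a, √(1−a)) = 0.24698 rad → d = 6371·c ≈ 1573.49 km.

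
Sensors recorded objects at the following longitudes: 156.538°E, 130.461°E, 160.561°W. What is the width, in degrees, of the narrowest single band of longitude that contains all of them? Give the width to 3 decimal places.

68.978°

Sort the longitudes: -160.561°, +130.461°, +156.538°.
Eastward gaps between consecutive values (wrapping around): 291.022°, 26.077°, 42.901°.
Largest gap = 291.022° ⇒ minimal covering band is its complement: 360° − 291.022° = 68.978°.
Band runs from +130.461° eastward to -160.561°, crossing the antimeridian.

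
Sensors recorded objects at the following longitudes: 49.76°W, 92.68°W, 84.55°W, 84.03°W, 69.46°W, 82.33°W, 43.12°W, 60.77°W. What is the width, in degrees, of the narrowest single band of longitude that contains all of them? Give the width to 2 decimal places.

Sort the longitudes: -92.68°, -84.55°, -84.03°, -82.33°, -69.46°, -60.77°, -49.76°, -43.12°.
Eastward gaps between consecutive values (wrapping around): 8.13°, 0.52°, 1.70°, 12.87°, 8.69°, 11.01°, 6.64°, 310.44°.
Largest gap = 310.44° ⇒ minimal covering band is its complement: 360° − 310.44° = 49.56°.
Band runs from -92.68° eastward to -43.12°.

49.56°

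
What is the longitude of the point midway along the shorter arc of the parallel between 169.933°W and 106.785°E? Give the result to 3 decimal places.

Signed shortest Δλ from -169.933° to +106.785° is -83.282°.
Midpoint longitude = -169.933° + (-83.282°)/2 = -169.933° − 41.641° = -211.574°.
Normalise into (−180°, 180°]: +148.426°.
(The naïve average (-169.933 + +106.785)/2 = -31.574° is on the wrong side of the globe.)

148.426°E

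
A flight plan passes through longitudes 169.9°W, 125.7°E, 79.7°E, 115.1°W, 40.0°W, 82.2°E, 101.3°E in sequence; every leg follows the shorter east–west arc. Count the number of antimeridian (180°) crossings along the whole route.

Leg 1: -169.9° → +125.7°, shortest Δλ = -64.4° (west) — crosses 180°.
Leg 2: +125.7° → +79.7°, shortest Δλ = -46.0° (west) — does not cross 180°.
Leg 3: +79.7° → -115.1°, shortest Δλ = 165.2° (east) — crosses 180°.
Leg 4: -115.1° → -40.0°, shortest Δλ = 75.1° (east) — does not cross 180°.
Leg 5: -40.0° → +82.2°, shortest Δλ = 122.2° (east) — does not cross 180°.
Leg 6: +82.2° → +101.3°, shortest Δλ = 19.1° (east) — does not cross 180°.
Total crossings: 2.

2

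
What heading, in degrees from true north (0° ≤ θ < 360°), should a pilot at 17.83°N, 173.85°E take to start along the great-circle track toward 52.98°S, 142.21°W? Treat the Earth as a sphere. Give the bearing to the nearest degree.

Δλ = -142.21 − 173.85 = -316.06°; wrapped into (−180°, 180°]: 43.94°.
θ = atan2( sin Δλ · cos φ₂ , cos φ₁ · sin φ₂ − sin φ₁ · cos φ₂ · cos Δλ )
  = atan2(0.41780, -0.89283) = 154.923° → normalised to [0°, 360°): 154.923°.

155°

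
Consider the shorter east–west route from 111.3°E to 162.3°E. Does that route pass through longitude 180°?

Signed shortest Δλ = ((162.3 − 111.3 + 180) mod 360) − 180 = 51.0°.
Going east by 51.0° from +111.3° reaches +162.3° without touching 180°.

No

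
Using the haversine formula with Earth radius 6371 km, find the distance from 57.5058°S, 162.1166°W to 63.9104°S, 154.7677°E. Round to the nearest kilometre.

2399 km

Δλ = 154.7677 − -162.1166 = 316.8843°; wrapped into (−180°, 180°]: -43.1157°.
Δφ = -63.9104 − -57.5058 = -6.4046°.
a = sin²(Δφ/2) + cos φ₁ · cos φ₂ · sin²(Δλ/2) = 0.035018.
c = 2·atan2(√a, √(1−a)) = 0.37648 rad → d = 6371·c ≈ 2398.55 km.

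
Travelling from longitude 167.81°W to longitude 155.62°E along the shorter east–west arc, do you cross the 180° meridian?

Naïve |155.62 − -167.81| = 323.43° > 180°, so the shorter arc goes the other way round — across 180°.
Signed shortest Δλ = ((155.62 − -167.81 + 180) mod 360) − 180 = -36.57°.
Going west by 36.57° from -167.81° passes through 180° before reaching +155.62°.

Yes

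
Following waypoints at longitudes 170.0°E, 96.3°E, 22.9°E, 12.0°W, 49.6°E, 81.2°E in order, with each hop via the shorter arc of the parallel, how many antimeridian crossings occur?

Leg 1: +170.0° → +96.3°, shortest Δλ = -73.7° (west) — does not cross 180°.
Leg 2: +96.3° → +22.9°, shortest Δλ = -73.4° (west) — does not cross 180°.
Leg 3: +22.9° → -12.0°, shortest Δλ = -34.9° (west) — does not cross 180°.
Leg 4: -12.0° → +49.6°, shortest Δλ = 61.6° (east) — does not cross 180°.
Leg 5: +49.6° → +81.2°, shortest Δλ = 31.6° (east) — does not cross 180°.
Total crossings: 0.

0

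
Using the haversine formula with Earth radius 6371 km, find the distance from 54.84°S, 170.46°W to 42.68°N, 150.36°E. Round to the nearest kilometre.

11460 km

Δλ = 150.36 − -170.46 = 320.82°; wrapped into (−180°, 180°]: -39.18°.
Δφ = 42.68 − -54.84 = 97.52°.
a = sin²(Δφ/2) + cos φ₁ · cos φ₂ · sin²(Δλ/2) = 0.613028.
c = 2·atan2(√a, √(1−a)) = 1.79882 rad → d = 6371·c ≈ 11460.30 km.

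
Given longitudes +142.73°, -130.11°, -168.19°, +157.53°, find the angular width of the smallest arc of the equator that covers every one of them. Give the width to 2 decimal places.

Sort the longitudes: -168.19°, -130.11°, +142.73°, +157.53°.
Eastward gaps between consecutive values (wrapping around): 38.08°, 272.84°, 14.80°, 34.28°.
Largest gap = 272.84° ⇒ minimal covering band is its complement: 360° − 272.84° = 87.16°.
Band runs from +142.73° eastward to -130.11°, crossing the antimeridian.

87.16°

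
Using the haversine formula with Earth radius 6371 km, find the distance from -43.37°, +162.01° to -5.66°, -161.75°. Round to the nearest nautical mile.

Δλ = -161.75 − 162.01 = -323.76°; wrapped into (−180°, 180°]: 36.24°.
Δφ = -5.66 − -43.37 = 37.71°.
a = sin²(Δφ/2) + cos φ₁ · cos φ₂ · sin²(Δλ/2) = 0.174412.
c = 2·atan2(√a, √(1−a)) = 0.86166 rad → d = 6371·c ≈ 5489.66 km ≈ 2964.18 nmi.

2964 nmi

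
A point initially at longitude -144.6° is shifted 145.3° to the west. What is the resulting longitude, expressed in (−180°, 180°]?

Start at -144.6°; shift −145.3° → -289.9°.
-289.9° lies outside (−180°, 180°]; add 360° → +70.1°.

+70.1°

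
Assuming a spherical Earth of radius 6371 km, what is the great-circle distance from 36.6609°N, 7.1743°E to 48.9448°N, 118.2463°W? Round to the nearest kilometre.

9081 km

Δλ = -118.2463 − 7.1743 = -125.4206°.
Δφ = 48.9448 − 36.6609 = 12.2839°.
a = sin²(Δφ/2) + cos φ₁ · cos φ₂ · sin²(Δλ/2) = 0.427557.
c = 2·atan2(√a, √(1−a)) = 1.42540 rad → d = 6371·c ≈ 9081.21 km.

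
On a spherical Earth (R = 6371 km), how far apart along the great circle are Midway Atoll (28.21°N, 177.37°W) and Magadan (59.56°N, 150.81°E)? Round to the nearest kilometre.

Δλ = 150.81 − -177.37 = 328.18°; wrapped into (−180°, 180°]: -31.82°.
Δφ = 59.56 − 28.21 = 31.35°.
a = sin²(Δφ/2) + cos φ₁ · cos φ₂ · sin²(Δλ/2) = 0.106547.
c = 2·atan2(√a, √(1−a)) = 0.66502 rad → d = 6371·c ≈ 4236.82 km.

4237 km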